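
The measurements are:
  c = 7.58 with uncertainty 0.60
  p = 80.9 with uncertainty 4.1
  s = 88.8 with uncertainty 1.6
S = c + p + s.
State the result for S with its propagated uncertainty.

Absolute uncertainties add in quadrature for a linear combination:
  (δc)² = 0.360;  (δp)² = 16.8;  (δs)² = 2.56
δS = √(19.7) = 4.44
S = 177.

177 ± 4.44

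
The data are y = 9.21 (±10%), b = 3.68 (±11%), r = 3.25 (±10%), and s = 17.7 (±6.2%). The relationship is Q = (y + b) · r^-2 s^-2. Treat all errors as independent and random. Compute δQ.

0.000966

Let u = y + b = 12.9. δu = √(δy² + δb²) = √(0.848 + 0.164) = 1.01, so δu/u = 0.0780.
Q is then a monomial in u, r, s:
δQ/Q = √((δu/u)² + (-2·δr/r)² + (-2·δs/s)²) = √(0.00609 + 0.0400 + 0.0154) = 0.248
Q = 0.00390, so δQ = 0.248 × 0.00390 = 0.000966.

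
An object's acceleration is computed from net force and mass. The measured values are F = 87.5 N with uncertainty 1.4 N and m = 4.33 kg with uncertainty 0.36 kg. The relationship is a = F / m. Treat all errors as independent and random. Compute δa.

1.71 m/s^2

a is a product of powers, so relative uncertainties combine in quadrature:
  (1·δF/F)² = (1×0.0160)² = 0.000256;  (-1·δm/m)² = (-1×0.0831)² = 0.00691
δa/a = √(0.00717) = 0.0847
a = 20.2 m/s^2, so δa = 0.0847 × 20.2 = 1.71 m/s^2.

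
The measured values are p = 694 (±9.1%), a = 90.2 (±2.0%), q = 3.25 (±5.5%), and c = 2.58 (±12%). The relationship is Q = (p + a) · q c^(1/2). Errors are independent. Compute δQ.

469

Let u = p + a = 784. δu = √(δp² + δa²) = √(3990 + 3.25) = 63.2, so δu/u = 0.0806.
Q is then a monomial in u, q, c:
δQ/Q = √((δu/u)² + (1·δq/q)² + (½·δc/c)²) = √(0.00649 + 0.00302 + 0.00360) = 0.115
Q = 4090, so δQ = 0.115 × 4090 = 469.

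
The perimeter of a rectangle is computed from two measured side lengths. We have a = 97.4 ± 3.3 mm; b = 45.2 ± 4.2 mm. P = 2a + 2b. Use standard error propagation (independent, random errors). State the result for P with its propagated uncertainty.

285 ± 10.7 mm

Each term contributes (cᵢ δxᵢ)² to (δP)²:
  (2·δa)² = 43.6;  (2·δb)² = 70.6
δP = √(114) = 10.7 mm
P = 285 mm.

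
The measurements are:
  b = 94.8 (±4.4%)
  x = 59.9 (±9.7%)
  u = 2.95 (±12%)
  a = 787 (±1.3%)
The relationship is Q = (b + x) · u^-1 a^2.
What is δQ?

4.26e+06

Let w = b + x = 155. δw = √(δb² + δx²) = √(17.4 + 33.8) = 7.15, so δw/w = 0.0462.
Q is then a monomial in w, u, a:
δQ/Q = √((δw/w)² + (-1·δu/u)² + (2·δa/a)²) = √(0.00214 + 0.0144 + 0.000676) = 0.131
Q = 3.25e+07, so δQ = 0.131 × 3.25e+07 = 4.26e+06.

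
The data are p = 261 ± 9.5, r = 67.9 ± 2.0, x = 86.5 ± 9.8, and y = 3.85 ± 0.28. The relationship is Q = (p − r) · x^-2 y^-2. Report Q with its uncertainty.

Let u = p − r = 193. δu = √(δp² + δr²) = √(90.2 + 4.00) = 9.71, so δu/u = 0.0503.
Q is then a monomial in u, x, y:
δQ/Q = √((δu/u)² + (-2·δx/x)² + (-2·δy/y)²) = √(0.00253 + 0.0513 + 0.0212) = 0.274
Q = 0.00174, so δQ = 0.274 × 0.00174 = 0.000477.

0.00174 ± 0.000477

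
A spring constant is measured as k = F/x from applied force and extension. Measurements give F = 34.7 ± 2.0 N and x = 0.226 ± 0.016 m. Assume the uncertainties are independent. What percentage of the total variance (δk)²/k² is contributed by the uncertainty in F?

(δk/k)² = (1·δF/F)² + (-1·δx/x)²
  F term: (1×0.0576)² = 0.00332
  x term: (-1×0.0708)² = 0.00501
Total = 0.00833. Share from F = 0.00332/0.00833 = 0.399.

39.9%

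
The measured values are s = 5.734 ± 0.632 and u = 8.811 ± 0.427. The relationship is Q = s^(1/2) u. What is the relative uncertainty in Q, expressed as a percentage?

7.34%

Relative error in a monomial: (δQ/Q)² = Σ (nᵢ · δxᵢ/xᵢ)².
  (½·δs/s)² = (0.5×0.110)² = 0.00304;  (1·δu/u)² = (1×0.0485)² = 0.00235
δQ/Q = √(0.00539) = 0.0734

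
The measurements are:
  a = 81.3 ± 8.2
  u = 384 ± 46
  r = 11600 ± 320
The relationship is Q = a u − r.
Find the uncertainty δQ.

Let p = a·u = 31200. δp/p = √((1·δa/a)² + (1·δu/u)²) = √(0.0102 + 0.0144) = 0.157, so δp = 4890.
Q = p − r: δQ = √(δp² + δr²) = √(2.39e+07 + 1.02e+05) = 4900

4900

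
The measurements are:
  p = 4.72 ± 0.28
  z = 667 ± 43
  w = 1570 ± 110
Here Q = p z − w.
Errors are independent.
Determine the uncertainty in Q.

297

Let h = p·z = 3150. δh/h = √((1·δp/p)² + (1·δz/z)²) = √(0.00352 + 0.00416) = 0.0876, so δh = 276.
Q = h − w: δQ = √(δh² + δw²) = √(76100 + 12100) = 297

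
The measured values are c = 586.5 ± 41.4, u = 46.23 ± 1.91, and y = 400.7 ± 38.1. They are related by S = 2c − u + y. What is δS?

Sums and differences: (δS)² = Σ (cᵢ δxᵢ)².
  (2·δc)² = 6860;  (δu)² = 3.65;  (δy)² = 1450
δS = √(8310) = 91.2

91.2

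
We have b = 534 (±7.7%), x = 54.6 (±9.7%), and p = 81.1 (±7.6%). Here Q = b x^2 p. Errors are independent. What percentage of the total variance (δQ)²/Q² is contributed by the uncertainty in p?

11.7%

(δQ/Q)² = (1·δb/b)² + (2·δx/x)² + (1·δp/p)²
  b term: (1×0.0770)² = 0.00593
  x term: (2×0.0970)² = 0.0376
  p term: (1×0.0760)² = 0.00578
Total = 0.0493. Share from p = 0.00578/0.0493 = 0.117.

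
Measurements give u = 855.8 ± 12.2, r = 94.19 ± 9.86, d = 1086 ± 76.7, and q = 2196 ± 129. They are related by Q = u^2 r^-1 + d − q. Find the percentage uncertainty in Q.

Let p = u^2·r^-1 = 7776. δp/p = √((2·δu/u)² + (-1·δr/r)²) = √(0.000813 + 0.0110) = 0.108, so δp = 844.
Q = p + d − q: δQ = √(δp² + δd² + δq²) = √(7.12e+05 + 5880 + 16600) = 857
Q = 6666, so δQ/Q = 857/6666 = 0.129.

12.9%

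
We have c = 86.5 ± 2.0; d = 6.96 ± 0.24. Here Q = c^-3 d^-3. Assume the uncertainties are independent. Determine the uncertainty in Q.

Relative error in a monomial: (δQ/Q)² = Σ (nᵢ · δxᵢ/xᵢ)².
  (-3·δc/c)² = (-3×0.0231)² = 0.00481;  (-3·δd/d)² = (-3×0.0345)² = 0.0107
δQ/Q = √(0.0155) = 0.125
Q = 4.58e-09, so δQ = 0.125 × 4.58e-09 = 5.71e-10.

5.71e-10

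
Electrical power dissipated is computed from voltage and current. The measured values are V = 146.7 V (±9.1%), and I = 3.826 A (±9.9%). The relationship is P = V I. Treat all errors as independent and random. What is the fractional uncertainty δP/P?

For a monomial P ∝ V, I, fractional errors add in quadrature:
  (1·δV/V)² = (1×0.0910)² = 0.00828;  (1·δI/I)² = (1×0.0990)² = 0.00980
δP/P = √(0.0181) = 0.134

0.134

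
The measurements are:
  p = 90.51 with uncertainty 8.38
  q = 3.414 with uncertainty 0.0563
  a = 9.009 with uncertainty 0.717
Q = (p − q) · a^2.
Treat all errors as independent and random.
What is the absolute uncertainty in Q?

1310

Let u = p − q = 87.10. δu = √(δp² + δq²) = √(70.2 + 0.00317) = 8.38, so δu/u = 0.0962.
Q is then a monomial in u, a:
δQ/Q = √((δu/u)² + (2·δa/a)²) = √(0.00926 + 0.0253) = 0.186
Q = 7069, so δQ = 0.186 × 7069 = 1310.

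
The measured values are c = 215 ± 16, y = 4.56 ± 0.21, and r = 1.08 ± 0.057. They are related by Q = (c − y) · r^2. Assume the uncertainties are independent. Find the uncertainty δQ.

31.9

Let u = c − y = 210. δu = √(δc² + δy²) = √(256 + 0.0441) = 16.0, so δu/u = 0.0760.
Q is then a monomial in u, r:
δQ/Q = √((δu/u)² + (2·δr/r)²) = √(0.00578 + 0.0111) = 0.130
Q = 245, so δQ = 0.130 × 245 = 31.9.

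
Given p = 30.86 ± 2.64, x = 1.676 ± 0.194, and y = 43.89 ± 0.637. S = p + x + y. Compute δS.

Absolute uncertainties add in quadrature for a linear combination:
  (δp)² = 6.97;  (δx)² = 0.0376;  (δy)² = 0.406
δS = √(7.41) = 2.72

2.72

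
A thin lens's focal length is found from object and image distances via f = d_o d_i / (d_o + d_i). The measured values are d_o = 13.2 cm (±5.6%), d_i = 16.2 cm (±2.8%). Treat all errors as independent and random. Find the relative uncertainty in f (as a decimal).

0.0333

∂f/∂d_o = (d_i/(d_o+d_i))² = 0.304;  ∂f/∂d_i = (d_o/(d_o+d_i))² = 0.202
δf = √((∂f/∂d_o · δd_o)² + (∂f/∂d_i · δd_i)²) = √(0.0504 + 0.00836) = 0.242 cm
f = 7.27 cm, so δf/f = 0.242/7.27 = 0.0333.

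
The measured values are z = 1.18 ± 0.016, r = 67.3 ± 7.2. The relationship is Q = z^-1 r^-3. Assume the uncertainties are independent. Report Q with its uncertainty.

(2.78 ± 0.893) × 10^-6

For a monomial Q ∝ z^-1, r^-3, fractional errors add in quadrature:
  (-1·δz/z)² = (-1×0.0136)² = 0.000184;  (-3·δr/r)² = (-3×0.107)² = 0.103
δQ/Q = √(0.103) = 0.321
Q = 2.78e-06, so δQ = 0.321 × 2.78e-06 = 8.93e-07.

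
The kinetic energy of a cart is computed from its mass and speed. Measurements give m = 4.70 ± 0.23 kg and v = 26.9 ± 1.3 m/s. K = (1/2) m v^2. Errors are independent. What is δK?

184 J

Relative error in a monomial: (δK/K)² = Σ (nᵢ · δxᵢ/xᵢ)².
  (1·δm/m)² = (1×0.0489)² = 0.00239;  (2·δv/v)² = (2×0.0483)² = 0.00934
δK/K = √(0.0117) = 0.108
K = 1700 J, so δK = 0.108 × 1700 = 184 J.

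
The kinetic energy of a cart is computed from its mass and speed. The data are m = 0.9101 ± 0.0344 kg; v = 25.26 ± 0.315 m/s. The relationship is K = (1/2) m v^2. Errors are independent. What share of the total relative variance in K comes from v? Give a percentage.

(δK/K)² = (1·δm/m)² + (2·δv/v)²
  m term: (1×0.0378)² = 0.00143
  v term: (2×0.0125)² = 0.000622
Total = 0.00205. Share from v = 0.000622/0.00205 = 0.303.

30.3%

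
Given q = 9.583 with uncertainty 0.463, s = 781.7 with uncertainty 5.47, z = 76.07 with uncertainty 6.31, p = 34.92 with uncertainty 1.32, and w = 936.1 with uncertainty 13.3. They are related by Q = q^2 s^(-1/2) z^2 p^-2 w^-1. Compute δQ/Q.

For a monomial Q ∝ q^2, s^(-1/2), z^2, p^-2, w^-1, fractional errors add in quadrature:
  (2·δq/q)² = (2×0.0483)² = 0.00934;  (−½·δs/s)² = (-0.5×0.00700)² = 1.22e-05;  (2·δz/z)² = (2×0.0829)² = 0.0275;  (-2·δp/p)² = (-2×0.0378)² = 0.00572;  (-1·δw/w)² = (-1×0.0142)² = 0.000202
δQ/Q = √(0.0428) = 0.207

0.207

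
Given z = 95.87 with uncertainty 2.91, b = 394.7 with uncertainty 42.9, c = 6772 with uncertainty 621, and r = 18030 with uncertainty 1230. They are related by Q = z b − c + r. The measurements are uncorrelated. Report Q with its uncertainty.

Let p = z·b = 37840. δp/p = √((1·δz/z)² + (1·δb/b)²) = √(0.000921 + 0.0118) = 0.113, so δp = 4270.
Q = p − c + r: δQ = √(δp² + δc² + δr²) = √(1.82e+07 + 3.86e+05 + 1.51e+06) = 4490
Q = 49100.

49100 ± 4490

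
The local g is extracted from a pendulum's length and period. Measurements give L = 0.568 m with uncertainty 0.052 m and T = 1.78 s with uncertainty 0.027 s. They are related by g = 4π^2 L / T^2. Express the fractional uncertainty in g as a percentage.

Relative error in a monomial: (δg/g)² = Σ (nᵢ · δxᵢ/xᵢ)².
  (1·δL/L)² = (1×0.0915)² = 0.00838;  (-2·δT/T)² = (-2×0.0152)² = 0.000920
δg/g = √(0.00930) = 0.0964

9.64%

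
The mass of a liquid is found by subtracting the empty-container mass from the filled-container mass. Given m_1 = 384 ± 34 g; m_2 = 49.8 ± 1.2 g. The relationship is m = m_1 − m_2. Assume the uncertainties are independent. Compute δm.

Absolute uncertainties add in quadrature for a linear combination:
  (δm_1)² = 1160;  (δm_2)² = 1.44
δm = √(1160) = 34.0 g

34.0 g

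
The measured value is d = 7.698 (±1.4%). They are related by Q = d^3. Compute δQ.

19.2

Q ∝ d^3, so δQ/Q = |3| · δd/d = 3 × 0.0140 = 0.0420.
Q = 456.2, so δQ = 0.0420 × 456.2 = 19.2.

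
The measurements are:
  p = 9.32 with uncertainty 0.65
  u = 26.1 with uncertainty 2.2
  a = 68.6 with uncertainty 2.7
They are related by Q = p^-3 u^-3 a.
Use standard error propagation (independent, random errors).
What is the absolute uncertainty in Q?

1.58e-06

For a monomial Q ∝ p^-3, u^-3, a, fractional errors add in quadrature:
  (-3·δp/p)² = (-3×0.0697)² = 0.0438;  (-3·δu/u)² = (-3×0.0843)² = 0.0639;  (1·δa/a)² = (1×0.0394)² = 0.00155
δQ/Q = √(0.109) = 0.331
Q = 4.77e-06, so δQ = 0.331 × 4.77e-06 = 1.58e-06.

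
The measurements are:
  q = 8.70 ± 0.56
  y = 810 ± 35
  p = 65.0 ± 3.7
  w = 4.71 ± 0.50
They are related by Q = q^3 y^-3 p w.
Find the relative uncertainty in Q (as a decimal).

Products/powers → add relative errors in quadrature, weighted by exponent:
  (3·δq/q)² = (3×0.0644)² = 0.0373;  (-3·δy/y)² = (-3×0.0432)² = 0.0168;  (1·δp/p)² = (1×0.0569)² = 0.00324;  (1·δw/w)² = (1×0.106)² = 0.0113
δQ/Q = √(0.0686) = 0.262

0.262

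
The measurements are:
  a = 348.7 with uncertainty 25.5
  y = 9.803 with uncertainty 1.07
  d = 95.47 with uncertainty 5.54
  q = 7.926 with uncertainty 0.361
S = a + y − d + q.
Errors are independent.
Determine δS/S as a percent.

9.64%

Each term contributes (cᵢ δxᵢ)² to (δS)²:
  (δa)² = 650;  (δy)² = 1.14;  (δd)² = 30.7;  (δq)² = 0.130
δS = √(682) = 26.1
S = 271.0, so δS/S = 26.1/271.0 = 0.0964.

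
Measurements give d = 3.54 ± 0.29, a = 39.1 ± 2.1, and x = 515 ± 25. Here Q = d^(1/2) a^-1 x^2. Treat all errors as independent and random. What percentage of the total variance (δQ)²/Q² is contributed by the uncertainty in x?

(δQ/Q)² = (½·δd/d)² + (-1·δa/a)² + (2·δx/x)²
  d term: (0.5×0.0819)² = 0.00168
  a term: (-1×0.0537)² = 0.00288
  x term: (2×0.0485)² = 0.00943
Total = 0.0140. Share from x = 0.00943/0.0140 = 0.674.

67.4%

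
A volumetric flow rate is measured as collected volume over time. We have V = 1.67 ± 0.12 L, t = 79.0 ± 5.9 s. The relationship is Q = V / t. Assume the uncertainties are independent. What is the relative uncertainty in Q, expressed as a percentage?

10.4%

Q is a product of powers, so relative uncertainties combine in quadrature:
  (1·δV/V)² = (1×0.0719)² = 0.00516;  (-1·δt/t)² = (-1×0.0747)² = 0.00558
δQ/Q = √(0.0107) = 0.104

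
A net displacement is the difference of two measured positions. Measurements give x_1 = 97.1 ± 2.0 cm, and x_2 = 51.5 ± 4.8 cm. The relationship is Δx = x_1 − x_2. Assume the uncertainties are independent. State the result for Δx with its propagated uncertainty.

45.6 ± 5.20 cm

Absolute uncertainties add in quadrature for a linear combination:
  (δx_1)² = 4.00;  (δx_2)² = 23.0
δΔx = √(27.0) = 5.20 cm
Δx = 45.6 cm.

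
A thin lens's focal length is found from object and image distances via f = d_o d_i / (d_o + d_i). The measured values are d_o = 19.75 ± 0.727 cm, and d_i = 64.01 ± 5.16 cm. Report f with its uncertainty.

∂f/∂d_o = (d_i/(d_o+d_i))² = 0.584;  ∂f/∂d_i = (d_o/(d_o+d_i))² = 0.0556
δf = √((∂f/∂d_o · δd_o)² + (∂f/∂d_i · δd_i)²) = √(0.180 + 0.0823) = 0.512 cm
f = 15.09 cm.

15.09 ± 0.512 cm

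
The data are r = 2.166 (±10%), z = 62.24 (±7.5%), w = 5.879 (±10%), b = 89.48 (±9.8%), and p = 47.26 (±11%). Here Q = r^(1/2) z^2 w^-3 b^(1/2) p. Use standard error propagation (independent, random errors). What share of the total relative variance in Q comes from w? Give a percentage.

69.5%

(δQ/Q)² = (½·δr/r)² + (2·δz/z)² + (-3·δw/w)² + (½·δb/b)² + (1·δp/p)²
  r term: (0.5×0.100)² = 0.00250
  z term: (2×0.0750)² = 0.0225
  w term: (-3×0.100)² = 0.0900
  b term: (0.5×0.0980)² = 0.00240
  p term: (1×0.110)² = 0.0121
Total = 0.130. Share from w = 0.0900/0.130 = 0.695.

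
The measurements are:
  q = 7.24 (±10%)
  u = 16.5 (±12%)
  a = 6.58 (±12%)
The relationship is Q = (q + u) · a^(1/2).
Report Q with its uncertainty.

Let w = q + u = 23.7. δw = √(δq² + δu²) = √(0.524 + 3.92) = 2.11, so δw/w = 0.0888.
Q is then a monomial in w, a:
δQ/Q = √((δw/w)² + (½·δa/a)²) = √(0.00789 + 0.00360) = 0.107
Q = 60.9, so δQ = 0.107 × 60.9 = 6.53.

60.9 ± 6.53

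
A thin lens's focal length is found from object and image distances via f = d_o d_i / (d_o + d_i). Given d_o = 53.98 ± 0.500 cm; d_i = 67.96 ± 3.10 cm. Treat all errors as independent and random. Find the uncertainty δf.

∂f/∂d_o = (d_i/(d_o+d_i))² = 0.311;  ∂f/∂d_i = (d_o/(d_o+d_i))² = 0.196
δf = √((∂f/∂d_o · δd_o)² + (∂f/∂d_i · δd_i)²) = √(0.0241 + 0.369) = 0.627 cm

0.627 cm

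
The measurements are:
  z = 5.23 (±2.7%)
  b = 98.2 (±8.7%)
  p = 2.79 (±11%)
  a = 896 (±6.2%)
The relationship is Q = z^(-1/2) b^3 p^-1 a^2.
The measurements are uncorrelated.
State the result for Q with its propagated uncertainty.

(1.19 ± 0.369) × 10^11

Each factor contributes (exponent × relative error)² to (δQ/Q)²:
  (−½·δz/z)² = (-0.5×0.0270)² = 0.000182;  (3·δb/b)² = (3×0.0870)² = 0.0681;  (-1·δp/p)² = (-1×0.110)² = 0.0121;  (2·δa/a)² = (2×0.0620)² = 0.0154
δQ/Q = √(0.0958) = 0.309
Q = 1.19e+11, so δQ = 0.309 × 1.19e+11 = 3.69e+10.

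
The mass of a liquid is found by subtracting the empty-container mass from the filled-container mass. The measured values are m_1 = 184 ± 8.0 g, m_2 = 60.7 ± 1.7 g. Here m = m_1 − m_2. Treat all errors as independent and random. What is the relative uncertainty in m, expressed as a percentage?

6.63%

Absolute uncertainties add in quadrature for a linear combination:
  (δm_1)² = 64.0;  (δm_2)² = 2.89
δm = √(66.9) = 8.18 g
m = 123 g, so δm/m = 8.18/123 = 0.0663.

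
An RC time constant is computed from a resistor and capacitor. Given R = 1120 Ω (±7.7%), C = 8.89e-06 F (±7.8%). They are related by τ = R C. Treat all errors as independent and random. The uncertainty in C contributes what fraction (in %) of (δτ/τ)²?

50.6%

(δτ/τ)² = (1·δR/R)² + (1·δC/C)²
  R term: (1×0.0770)² = 0.00593
  C term: (1×0.0780)² = 0.00608
Total = 0.0120. Share from C = 0.00608/0.0120 = 0.506.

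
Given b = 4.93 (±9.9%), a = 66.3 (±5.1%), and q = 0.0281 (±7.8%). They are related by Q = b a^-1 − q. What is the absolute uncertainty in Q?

Let p = b·a^-1 = 0.0744. δp/p = √((1·δb/b)² + (-1·δa/a)²) = √(0.00980 + 0.00260) = 0.111, so δp = 0.00828.
Q = p − q: δQ = √(δp² + δq²) = √(6.86e-05 + 4.8e-06) = 0.00857

0.00857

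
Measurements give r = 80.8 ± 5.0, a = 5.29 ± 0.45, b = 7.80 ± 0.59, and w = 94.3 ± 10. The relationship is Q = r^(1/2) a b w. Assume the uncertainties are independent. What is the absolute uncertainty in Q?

For a monomial Q ∝ r^(1/2), a, b, w, fractional errors add in quadrature:
  (½·δr/r)² = (0.5×0.0619)² = 0.000957;  (1·δa/a)² = (1×0.0851)² = 0.00724;  (1·δb/b)² = (1×0.0756)² = 0.00572;  (1·δw/w)² = (1×0.106)² = 0.0112
δQ/Q = √(0.0252) = 0.159
Q = 35000, so δQ = 0.159 × 35000 = 5550.

5550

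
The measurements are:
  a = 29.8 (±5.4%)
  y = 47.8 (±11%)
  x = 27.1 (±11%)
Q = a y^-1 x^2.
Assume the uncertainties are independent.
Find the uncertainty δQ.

115

For a monomial Q ∝ a, y^-1, x^2, fractional errors add in quadrature:
  (1·δa/a)² = (1×0.0540)² = 0.00292;  (-1·δy/y)² = (-1×0.110)² = 0.0121;  (2·δx/x)² = (2×0.110)² = 0.0484
δQ/Q = √(0.0634) = 0.252
Q = 458, so δQ = 0.252 × 458 = 115.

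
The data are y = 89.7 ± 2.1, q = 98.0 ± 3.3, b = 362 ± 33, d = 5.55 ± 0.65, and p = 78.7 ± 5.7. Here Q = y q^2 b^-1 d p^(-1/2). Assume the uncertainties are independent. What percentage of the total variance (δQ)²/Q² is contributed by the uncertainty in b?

29.2%

(δQ/Q)² = (1·δy/y)² + (2·δq/q)² + (-1·δb/b)² + (1·δd/d)² + (−½·δp/p)²
  y term: (1×0.0234)² = 0.000548
  q term: (2×0.0337)² = 0.00454
  b term: (-1×0.0912)² = 0.00831
  d term: (1×0.117)² = 0.0137
  p term: (-0.5×0.0724)² = 0.00131
Total = 0.0284. Share from b = 0.00831/0.0284 = 0.292.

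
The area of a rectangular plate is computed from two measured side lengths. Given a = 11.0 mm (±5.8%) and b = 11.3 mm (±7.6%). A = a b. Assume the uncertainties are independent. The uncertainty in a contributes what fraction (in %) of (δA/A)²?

(δA/A)² = (1·δa/a)² + (1·δb/b)²
  a term: (1×0.0580)² = 0.00336
  b term: (1×0.0760)² = 0.00578
Total = 0.00914. Share from a = 0.00336/0.00914 = 0.368.

36.8%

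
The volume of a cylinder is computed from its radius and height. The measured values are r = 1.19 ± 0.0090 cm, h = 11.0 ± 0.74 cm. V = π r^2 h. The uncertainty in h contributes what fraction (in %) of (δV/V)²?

(δV/V)² = (2·δr/r)² + (1·δh/h)²
  r term: (2×0.00756)² = 0.000229
  h term: (1×0.0673)² = 0.00453
Total = 0.00475. Share from h = 0.00453/0.00475 = 0.952.

95.2%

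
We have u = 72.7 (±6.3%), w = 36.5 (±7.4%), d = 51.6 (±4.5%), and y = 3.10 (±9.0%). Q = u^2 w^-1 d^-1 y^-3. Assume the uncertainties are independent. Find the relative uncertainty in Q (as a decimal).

Relative error in a monomial: (δQ/Q)² = Σ (nᵢ · δxᵢ/xᵢ)².
  (2·δu/u)² = (2×0.0630)² = 0.0159;  (-1·δw/w)² = (-1×0.0740)² = 0.00548;  (-1·δd/d)² = (-1×0.0450)² = 0.00202;  (-3·δy/y)² = (-3×0.0900)² = 0.0729
δQ/Q = √(0.0963) = 0.310

0.310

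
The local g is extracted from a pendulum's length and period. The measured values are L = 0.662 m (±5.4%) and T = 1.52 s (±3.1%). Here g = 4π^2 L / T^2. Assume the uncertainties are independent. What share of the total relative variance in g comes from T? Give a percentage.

(δg/g)² = (1·δL/L)² + (-2·δT/T)²
  L term: (1×0.0540)² = 0.00292
  T term: (-2×0.0310)² = 0.00384
Total = 0.00676. Share from T = 0.00384/0.00676 = 0.569.

56.9%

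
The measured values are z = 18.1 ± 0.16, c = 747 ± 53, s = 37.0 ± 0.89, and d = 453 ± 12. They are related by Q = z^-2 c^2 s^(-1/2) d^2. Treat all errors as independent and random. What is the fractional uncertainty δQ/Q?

For a monomial Q ∝ z^-2, c^2, s^(-1/2), d^2, fractional errors add in quadrature:
  (-2·δz/z)² = (-2×0.00884)² = 0.000313;  (2·δc/c)² = (2×0.0710)² = 0.0201;  (−½·δs/s)² = (-0.5×0.0241)² = 0.000145;  (2·δd/d)² = (2×0.0265)² = 0.00281
δQ/Q = √(0.0234) = 0.153

0.153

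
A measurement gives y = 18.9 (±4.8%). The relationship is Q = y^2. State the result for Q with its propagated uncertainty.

357 ± 34.3

Q ∝ y^2, so δQ/Q = |2| · δy/y = 2 × 0.0480 = 0.0960.
Q = 357, so δQ = 0.0960 × 357 = 34.3.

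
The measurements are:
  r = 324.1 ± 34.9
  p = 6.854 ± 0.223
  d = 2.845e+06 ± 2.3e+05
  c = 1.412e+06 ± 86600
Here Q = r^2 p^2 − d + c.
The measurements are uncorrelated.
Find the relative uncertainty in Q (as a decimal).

Let w = r^2·p^2 = 4.935e+06. δw/w = √((2·δr/r)² + (2·δp/p)²) = √(0.0464 + 0.00423) = 0.225, so δw = 1.11e+06.
Q = w − d + c: δQ = √(δw² + δd² + δc²) = √(1.23e+12 + 5.29e+10 + 7.5e+09) = 1.14e+06
Q = 3.502e+06, so δQ/Q = 1.14e+06/3.502e+06 = 0.325.

0.325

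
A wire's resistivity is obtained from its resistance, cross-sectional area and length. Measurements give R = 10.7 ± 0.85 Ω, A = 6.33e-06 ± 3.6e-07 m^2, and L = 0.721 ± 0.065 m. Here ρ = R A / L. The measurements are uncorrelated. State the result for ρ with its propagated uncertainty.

Products/powers → add relative errors in quadrature, weighted by exponent:
  (1·δR/R)² = (1×0.0794)² = 0.00631;  (1·δA/A)² = (1×0.0569)² = 0.00323;  (-1·δL/L)² = (-1×0.0902)² = 0.00813
δρ/ρ = √(0.0177) = 0.133
ρ = 9.39e-05 Ω·m, so δρ = 0.133 × 9.39e-05 = 1.25e-05 Ω·m.

(9.39 ± 1.25) × 10^-5 Ω·m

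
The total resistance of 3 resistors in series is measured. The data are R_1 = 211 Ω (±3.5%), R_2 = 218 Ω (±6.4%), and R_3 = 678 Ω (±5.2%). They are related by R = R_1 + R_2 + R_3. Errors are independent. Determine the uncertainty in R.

38.6 Ω

For a sum/difference, combine absolute errors in quadrature:
  (δR_1)² = 54.5;  (δR_2)² = 195;  (δR_3)² = 1240
δR = √(1490) = 38.6 Ω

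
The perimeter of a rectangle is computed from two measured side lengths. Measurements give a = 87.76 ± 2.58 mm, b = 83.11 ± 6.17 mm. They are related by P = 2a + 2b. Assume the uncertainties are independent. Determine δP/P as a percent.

Sums and differences: (δP)² = Σ (cᵢ δxᵢ)².
  (2·δa)² = 26.6;  (2·δb)² = 152
δP = √(179) = 13.4 mm
P = 341.7 mm, so δP/P = 13.4/341.7 = 0.0391.

3.91%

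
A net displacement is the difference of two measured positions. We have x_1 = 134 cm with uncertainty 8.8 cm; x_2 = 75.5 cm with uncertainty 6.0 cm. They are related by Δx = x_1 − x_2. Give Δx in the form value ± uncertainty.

For a sum/difference, combine absolute errors in quadrature:
  (δx_1)² = 77.4;  (δx_2)² = 36.0
δΔx = √(113) = 10.7 cm
Δx = 58.5 cm.

58.5 ± 10.7 cm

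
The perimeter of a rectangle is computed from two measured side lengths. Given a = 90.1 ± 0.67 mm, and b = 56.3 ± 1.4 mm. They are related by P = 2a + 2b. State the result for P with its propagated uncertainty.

Absolute uncertainties add in quadrature for a linear combination:
  (2·δa)² = 1.80;  (2·δb)² = 7.84
δP = √(9.64) = 3.10 mm
P = 293 mm.

293 ± 3.10 mm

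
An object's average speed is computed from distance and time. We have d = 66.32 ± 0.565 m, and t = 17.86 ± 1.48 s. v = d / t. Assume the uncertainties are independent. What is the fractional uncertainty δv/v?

For a monomial v ∝ d, t^-1, fractional errors add in quadrature:
  (1·δd/d)² = (1×0.00852)² = 7.26e-05;  (-1·δt/t)² = (-1×0.0829)² = 0.00687
δv/v = √(0.00694) = 0.0833

0.0833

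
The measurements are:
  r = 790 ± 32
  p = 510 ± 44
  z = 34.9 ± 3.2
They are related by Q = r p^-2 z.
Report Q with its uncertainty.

For a monomial Q ∝ r, p^-2, z, fractional errors add in quadrature:
  (1·δr/r)² = (1×0.0405)² = 0.00164;  (-2·δp/p)² = (-2×0.0863)² = 0.0298;  (1·δz/z)² = (1×0.0917)² = 0.00841
δQ/Q = √(0.0398) = 0.200
Q = 0.106, so δQ = 0.200 × 0.106 = 0.0212.

0.106 ± 0.0212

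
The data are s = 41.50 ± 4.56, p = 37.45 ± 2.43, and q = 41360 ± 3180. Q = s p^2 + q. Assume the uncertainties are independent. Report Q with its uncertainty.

99560 ± 10400

Let w = s·p^2 = 58200. δw/w = √((1·δs/s)² + (2·δp/p)²) = √(0.0121 + 0.0168) = 0.170, so δw = 9900.
Q = w + q: δQ = √(δw² + δq²) = √(9.8e+07 + 1.01e+07) = 10400
Q = 99560.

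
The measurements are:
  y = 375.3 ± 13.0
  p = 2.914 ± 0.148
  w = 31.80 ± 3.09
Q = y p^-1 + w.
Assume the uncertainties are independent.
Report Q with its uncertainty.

160.6 ± 8.50

Let h = y·p^-1 = 128.8. δh/h = √((1·δy/y)² + (-1·δp/p)²) = √(0.00120 + 0.00258) = 0.0615, so δh = 7.92.
Q = h + w: δQ = √(δh² + δw²) = √(62.7 + 9.55) = 8.50
Q = 160.6.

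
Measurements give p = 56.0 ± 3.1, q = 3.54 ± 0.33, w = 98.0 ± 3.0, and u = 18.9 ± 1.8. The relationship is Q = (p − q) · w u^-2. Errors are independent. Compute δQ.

2.91

Let h = p − q = 52.5. δh = √(δp² + δq²) = √(9.61 + 0.109) = 3.12, so δh/h = 0.0594.
Q is then a monomial in h, w, u:
δQ/Q = √((δh/h)² + (1·δw/w)² + (-2·δu/u)²) = √(0.00353 + 0.000937 + 0.0363) = 0.202
Q = 14.4, so δQ = 0.202 × 14.4 = 2.91.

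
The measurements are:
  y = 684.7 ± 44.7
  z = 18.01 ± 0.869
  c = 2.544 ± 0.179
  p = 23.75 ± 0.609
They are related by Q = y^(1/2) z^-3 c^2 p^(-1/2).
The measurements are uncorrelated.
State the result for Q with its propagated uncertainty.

0.005949 ± 0.00122

Products/powers → add relative errors in quadrature, weighted by exponent:
  (½·δy/y)² = (0.5×0.0653)² = 0.00107;  (-3·δz/z)² = (-3×0.0483)² = 0.0210;  (2·δc/c)² = (2×0.0704)² = 0.0198;  (−½·δp/p)² = (-0.5×0.0256)² = 0.000164
δQ/Q = √(0.0420) = 0.205
Q = 0.005949, so δQ = 0.205 × 0.005949 = 0.00122.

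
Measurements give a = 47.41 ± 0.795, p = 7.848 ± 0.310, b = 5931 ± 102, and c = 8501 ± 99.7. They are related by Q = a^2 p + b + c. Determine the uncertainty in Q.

Let w = a^2·p = 17640. δw/w = √((2·δa/a)² + (1·δp/p)²) = √(0.00112 + 0.00156) = 0.0518, so δw = 914.
Q = w + b + c: δQ = √(δw² + δb² + δc²) = √(8.36e+05 + 10400 + 9940) = 925

925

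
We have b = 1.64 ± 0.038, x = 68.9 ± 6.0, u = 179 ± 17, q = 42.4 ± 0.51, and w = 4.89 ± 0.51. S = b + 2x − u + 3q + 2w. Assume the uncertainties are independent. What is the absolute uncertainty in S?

20.9

S is a linear combination, so absolute uncertainties add in quadrature:
  (δb)² = 0.00144;  (2·δx)² = 144;  (δu)² = 289;  (3·δq)² = 2.34;  (2·δw)² = 1.04
δS = √(436) = 20.9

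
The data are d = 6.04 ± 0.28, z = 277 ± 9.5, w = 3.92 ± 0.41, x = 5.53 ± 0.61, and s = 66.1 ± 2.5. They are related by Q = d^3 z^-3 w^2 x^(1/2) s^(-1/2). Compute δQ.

Q is a product of powers, so relative uncertainties combine in quadrature:
  (3·δd/d)² = (3×0.0464)² = 0.0193;  (-3·δz/z)² = (-3×0.0343)² = 0.0106;  (2·δw/w)² = (2×0.105)² = 0.0438;  (½·δx/x)² = (0.5×0.110)² = 0.00304;  (−½·δs/s)² = (-0.5×0.0378)² = 0.000358
δQ/Q = √(0.0771) = 0.278
Q = 4.61e-05, so δQ = 0.278 × 4.61e-05 = 1.28e-05.

1.28e-05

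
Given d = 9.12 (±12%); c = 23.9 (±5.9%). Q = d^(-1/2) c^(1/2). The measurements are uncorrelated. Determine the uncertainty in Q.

0.108

For a monomial Q ∝ d^(-1/2), c^(1/2), fractional errors add in quadrature:
  (−½·δd/d)² = (-0.5×0.120)² = 0.00360;  (½·δc/c)² = (0.5×0.0590)² = 0.000870
δQ/Q = √(0.00447) = 0.0669
Q = 1.62, so δQ = 0.0669 × 1.62 = 0.108.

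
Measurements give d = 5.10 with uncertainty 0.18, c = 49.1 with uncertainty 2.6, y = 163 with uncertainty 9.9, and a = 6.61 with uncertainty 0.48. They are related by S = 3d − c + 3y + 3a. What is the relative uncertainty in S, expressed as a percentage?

S is a linear combination, so absolute uncertainties add in quadrature:
  (3·δd)² = 0.292;  (δc)² = 6.76;  (3·δy)² = 882;  (3·δa)² = 2.07
δS = √(891) = 29.9
S = 475, so δS/S = 29.9/475 = 0.0628.

6.28%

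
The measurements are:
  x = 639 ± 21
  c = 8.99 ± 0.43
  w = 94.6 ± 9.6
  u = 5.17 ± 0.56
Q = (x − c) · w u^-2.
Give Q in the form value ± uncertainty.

2230 ± 539

Let h = x − c = 630. δh = √(δx² + δc²) = √(441 + 0.185) = 21.0, so δh/h = 0.0333.
Q is then a monomial in h, w, u:
δQ/Q = √((δh/h)² + (1·δw/w)² + (-2·δu/u)²) = √(0.00111 + 0.0103 + 0.0469) = 0.242
Q = 2230, so δQ = 0.242 × 2230 = 539.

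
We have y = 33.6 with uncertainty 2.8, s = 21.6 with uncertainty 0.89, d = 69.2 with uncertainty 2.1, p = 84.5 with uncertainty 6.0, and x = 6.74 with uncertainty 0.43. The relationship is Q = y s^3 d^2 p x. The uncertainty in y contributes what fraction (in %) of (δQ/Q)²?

(δQ/Q)² = (1·δy/y)² + (3·δs/s)² + (2·δd/d)² + (1·δp/p)² + (1·δx/x)²
  y term: (1×0.0833)² = 0.00694
  s term: (3×0.0412)² = 0.0153
  d term: (2×0.0303)² = 0.00368
  p term: (1×0.0710)² = 0.00504
  x term: (1×0.0638)² = 0.00407
Total = 0.0350. Share from y = 0.00694/0.0350 = 0.198.

19.8%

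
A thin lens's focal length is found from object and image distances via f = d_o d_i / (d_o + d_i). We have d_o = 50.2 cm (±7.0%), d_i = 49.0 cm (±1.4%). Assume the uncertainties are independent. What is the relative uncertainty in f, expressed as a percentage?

∂f/∂d_o = (d_i/(d_o+d_i))² = 0.244;  ∂f/∂d_i = (d_o/(d_o+d_i))² = 0.256
δf = √((∂f/∂d_o · δd_o)² + (∂f/∂d_i · δd_i)²) = √(0.735 + 0.0309) = 0.875 cm
f = 24.8 cm, so δf/f = 0.875/24.8 = 0.0353.

3.53%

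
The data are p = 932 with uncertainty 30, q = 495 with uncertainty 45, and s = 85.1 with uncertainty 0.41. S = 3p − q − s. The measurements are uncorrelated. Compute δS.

101

For a sum/difference, combine absolute errors in quadrature:
  (3·δp)² = 8100;  (δq)² = 2020;  (δs)² = 0.168
δS = √(10100) = 101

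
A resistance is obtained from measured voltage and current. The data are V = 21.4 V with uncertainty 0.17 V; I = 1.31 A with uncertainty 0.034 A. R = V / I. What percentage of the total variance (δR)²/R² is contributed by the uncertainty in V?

8.57%

(δR/R)² = (1·δV/V)² + (-1·δI/I)²
  V term: (1×0.00794)² = 6.31e-05
  I term: (-1×0.0260)² = 0.000674
Total = 0.000737. Share from V = 6.31e-05/0.000737 = 0.0857.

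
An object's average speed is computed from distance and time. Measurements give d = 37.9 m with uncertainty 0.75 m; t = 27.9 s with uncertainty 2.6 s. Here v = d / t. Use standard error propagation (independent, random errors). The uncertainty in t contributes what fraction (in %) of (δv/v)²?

(δv/v)² = (1·δd/d)² + (-1·δt/t)²
  d term: (1×0.0198)² = 0.000392
  t term: (-1×0.0932)² = 0.00868
Total = 0.00908. Share from t = 0.00868/0.00908 = 0.957.

95.7%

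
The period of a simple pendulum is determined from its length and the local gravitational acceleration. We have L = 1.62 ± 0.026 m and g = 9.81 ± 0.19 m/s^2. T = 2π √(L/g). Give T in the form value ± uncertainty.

2.55 ± 0.0321 s

For a monomial T ∝ L^(1/2), g^(-1/2), fractional errors add in quadrature:
  (½·δL/L)² = (0.5×0.0160)² = 6.44e-05;  (−½·δg/g)² = (-0.5×0.0194)² = 9.38e-05
δT/T = √(0.000158) = 0.0126
T = 2.55 s, so δT = 0.0126 × 2.55 = 0.0321 s.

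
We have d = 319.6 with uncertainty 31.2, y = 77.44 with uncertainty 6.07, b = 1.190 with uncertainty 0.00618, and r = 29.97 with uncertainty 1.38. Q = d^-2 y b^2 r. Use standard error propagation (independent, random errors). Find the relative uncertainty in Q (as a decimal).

Relative error in a monomial: (δQ/Q)² = Σ (nᵢ · δxᵢ/xᵢ)².
  (-2·δd/d)² = (-2×0.0976)² = 0.0381;  (1·δy/y)² = (1×0.0784)² = 0.00614;  (2·δb/b)² = (2×0.00519)² = 0.000108;  (1·δr/r)² = (1×0.0460)² = 0.00212
δQ/Q = √(0.0465) = 0.216

0.216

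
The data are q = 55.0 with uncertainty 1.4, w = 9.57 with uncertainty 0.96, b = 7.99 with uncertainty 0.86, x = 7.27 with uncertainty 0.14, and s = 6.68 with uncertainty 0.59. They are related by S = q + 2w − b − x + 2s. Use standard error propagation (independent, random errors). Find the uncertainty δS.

2.79

For a sum/difference, combine absolute errors in quadrature:
  (δq)² = 1.96;  (2·δw)² = 3.69;  (δb)² = 0.740;  (δx)² = 0.0196;  (2·δs)² = 1.39
δS = √(7.80) = 2.79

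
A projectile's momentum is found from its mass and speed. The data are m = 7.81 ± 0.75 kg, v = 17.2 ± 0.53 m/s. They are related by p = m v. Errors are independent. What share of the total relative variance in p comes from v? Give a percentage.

9.33%

(δp/p)² = (1·δm/m)² + (1·δv/v)²
  m term: (1×0.0960)² = 0.00922
  v term: (1×0.0308)² = 0.000949
Total = 0.0102. Share from v = 0.000949/0.0102 = 0.0933.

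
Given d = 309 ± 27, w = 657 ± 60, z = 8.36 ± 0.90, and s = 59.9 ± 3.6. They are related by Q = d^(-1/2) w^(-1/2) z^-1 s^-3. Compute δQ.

2.71e-10

Products/powers → add relative errors in quadrature, weighted by exponent:
  (−½·δd/d)² = (-0.5×0.0874)² = 0.00191;  (−½·δw/w)² = (-0.5×0.0913)² = 0.00209;  (-1·δz/z)² = (-1×0.108)² = 0.0116;  (-3·δs/s)² = (-3×0.0601)² = 0.0325
δQ/Q = √(0.0481) = 0.219
Q = 1.24e-09, so δQ = 0.219 × 1.24e-09 = 2.71e-10.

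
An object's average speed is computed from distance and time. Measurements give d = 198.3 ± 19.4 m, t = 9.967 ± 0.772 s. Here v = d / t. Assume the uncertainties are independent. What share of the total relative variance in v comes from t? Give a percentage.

38.5%

(δv/v)² = (1·δd/d)² + (-1·δt/t)²
  d term: (1×0.0978)² = 0.00957
  t term: (-1×0.0775)² = 0.00600
Total = 0.0156. Share from t = 0.00600/0.0156 = 0.385.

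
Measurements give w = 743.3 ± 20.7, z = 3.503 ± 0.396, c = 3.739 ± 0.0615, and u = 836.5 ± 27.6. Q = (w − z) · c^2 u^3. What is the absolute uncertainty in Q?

6.54e+11

Let h = w − z = 739.8. δh = √(δw² + δz²) = √(428 + 0.157) = 20.7, so δh/h = 0.0280.
Q is then a monomial in h, c, u:
δQ/Q = √((δh/h)² + (2·δc/c)² + (3·δu/u)²) = √(0.000783 + 0.00108 + 0.00980) = 0.108
Q = 6.054e+12, so δQ = 0.108 × 6.054e+12 = 6.54e+11.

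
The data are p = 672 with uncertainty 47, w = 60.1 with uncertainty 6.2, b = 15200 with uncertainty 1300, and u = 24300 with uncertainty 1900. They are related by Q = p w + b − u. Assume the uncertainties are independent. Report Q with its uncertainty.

31300 ± 5540

Let h = p·w = 40400. δh/h = √((1·δp/p)² + (1·δw/w)²) = √(0.00489 + 0.0106) = 0.125, so δh = 5030.
Q = h + b − u: δQ = √(δh² + δb² + δu²) = √(2.53e+07 + 1.69e+06 + 3.61e+06) = 5540
Q = 31300.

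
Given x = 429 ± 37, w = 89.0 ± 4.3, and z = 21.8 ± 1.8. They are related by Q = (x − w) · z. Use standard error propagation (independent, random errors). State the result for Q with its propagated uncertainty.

7410 ± 1020

Let u = x − w = 340. δu = √(δx² + δw²) = √(1370 + 18.5) = 37.2, so δu/u = 0.110.
Q is then a monomial in u, z:
δQ/Q = √((δu/u)² + (1·δz/z)²) = √(0.0120 + 0.00682) = 0.137
Q = 7410, so δQ = 0.137 × 7410 = 1020.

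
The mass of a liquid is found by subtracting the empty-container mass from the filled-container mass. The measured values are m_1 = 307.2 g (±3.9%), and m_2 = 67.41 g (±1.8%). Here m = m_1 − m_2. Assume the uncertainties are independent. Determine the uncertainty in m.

Absolute uncertainties add in quadrature for a linear combination:
  (δm_1)² = 144;  (δm_2)² = 1.47
δm = √(145) = 12.0 g

12.0 g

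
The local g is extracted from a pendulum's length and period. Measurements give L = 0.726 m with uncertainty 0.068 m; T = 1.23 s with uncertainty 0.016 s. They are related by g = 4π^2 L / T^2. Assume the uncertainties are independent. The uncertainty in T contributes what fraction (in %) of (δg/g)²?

(δg/g)² = (1·δL/L)² + (-2·δT/T)²
  L term: (1×0.0937)² = 0.00877
  T term: (-2×0.0130)² = 0.000677
Total = 0.00945. Share from T = 0.000677/0.00945 = 0.0716.

7.16%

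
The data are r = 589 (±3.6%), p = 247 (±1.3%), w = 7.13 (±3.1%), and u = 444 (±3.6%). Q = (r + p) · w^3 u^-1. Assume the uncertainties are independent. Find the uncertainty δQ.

Let h = r + p = 836. δh = √(δr² + δp²) = √(450 + 10.3) = 21.4, so δh/h = 0.0257.
Q is then a monomial in h, w, u:
δQ/Q = √((δh/h)² + (3·δw/w)² + (-1·δu/u)²) = √(0.000658 + 0.00865 + 0.00130) = 0.103
Q = 682, so δQ = 0.103 × 682 = 70.3.

70.3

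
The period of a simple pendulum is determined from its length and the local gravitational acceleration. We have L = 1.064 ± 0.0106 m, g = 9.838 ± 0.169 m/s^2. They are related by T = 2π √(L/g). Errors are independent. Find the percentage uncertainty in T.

For a monomial T ∝ L^(1/2), g^(-1/2), fractional errors add in quadrature:
  (½·δL/L)² = (0.5×0.00996)² = 2.48e-05;  (−½·δg/g)² = (-0.5×0.0172)² = 7.38e-05
δT/T = √(9.86e-05) = 0.00993

0.993%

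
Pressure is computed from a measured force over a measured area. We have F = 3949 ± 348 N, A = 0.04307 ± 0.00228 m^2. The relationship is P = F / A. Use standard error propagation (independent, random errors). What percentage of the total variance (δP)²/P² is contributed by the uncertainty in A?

(δP/P)² = (1·δF/F)² + (-1·δA/A)²
  F term: (1×0.0881)² = 0.00777
  A term: (-1×0.0529)² = 0.00280
Total = 0.0106. Share from A = 0.00280/0.0106 = 0.265.

26.5%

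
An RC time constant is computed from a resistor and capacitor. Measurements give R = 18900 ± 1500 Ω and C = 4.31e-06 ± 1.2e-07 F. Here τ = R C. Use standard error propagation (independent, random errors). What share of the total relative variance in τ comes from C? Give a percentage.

(δτ/τ)² = (1·δR/R)² + (1·δC/C)²
  R term: (1×0.0794)² = 0.00630
  C term: (1×0.0278)² = 0.000775
Total = 0.00707. Share from C = 0.000775/0.00707 = 0.110.

11.0%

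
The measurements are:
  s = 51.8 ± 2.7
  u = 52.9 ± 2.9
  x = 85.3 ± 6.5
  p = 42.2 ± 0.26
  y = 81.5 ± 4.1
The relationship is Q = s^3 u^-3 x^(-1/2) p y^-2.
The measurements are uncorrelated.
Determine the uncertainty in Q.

0.000162

Relative error in a monomial: (δQ/Q)² = Σ (nᵢ · δxᵢ/xᵢ)².
  (3·δs/s)² = (3×0.0521)² = 0.0245;  (-3·δu/u)² = (-3×0.0548)² = 0.0270;  (−½·δx/x)² = (-0.5×0.0762)² = 0.00145;  (1·δp/p)² = (1×0.00616)² = 3.8e-05;  (-2·δy/y)² = (-2×0.0503)² = 0.0101
δQ/Q = √(0.0631) = 0.251
Q = 0.000646, so δQ = 0.251 × 0.000646 = 0.000162.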